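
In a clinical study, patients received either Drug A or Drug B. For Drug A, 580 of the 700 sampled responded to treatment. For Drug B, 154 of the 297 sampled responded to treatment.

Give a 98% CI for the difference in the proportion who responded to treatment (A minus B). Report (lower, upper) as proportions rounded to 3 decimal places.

p̂₁ = 580/700 = 0.8286 and p̂₂ = 154/297 = 0.5185.
SE₁ = √(p̂₁(1−p̂₁)/n₁) = √(0.8286·0.1714/700) = 0.01424; SE₂ = √(0.5185·0.4815/297) = 0.02899.
Independent samples: SE of the difference = √(SE₁² + SE₂²) = √(0.0002027776 + 0.0008404201) = 0.03230.
z* for 98% confidence is 2.326, so the margin of error is 2.326 × 0.03230 = 0.07513.
Point estimate p̂₁ − p̂₂ = 0.8286 − 0.5185 = 0.3101.
0.3101 ± 0.07513 → (0.235, 0.385).

(0.235, 0.385)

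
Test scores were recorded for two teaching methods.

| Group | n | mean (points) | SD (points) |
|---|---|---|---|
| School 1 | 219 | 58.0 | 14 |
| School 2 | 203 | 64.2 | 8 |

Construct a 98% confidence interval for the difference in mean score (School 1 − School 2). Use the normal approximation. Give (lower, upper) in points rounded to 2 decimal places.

Per-group SEs: s₁/√n₁ = 14/√219 = 0.9460, s₂/√n₂ = 8/√203 = 0.5615.
Unpooled SE of the difference: √(0.894916 + 0.31528225) = 1.1001.
Margin of error = z* · SE = 2.326 × 1.1001 = 2.5588.
x̄₁ − x̄₂ = 58.0 − 64.2 = -6.2000.
CI: -6.2000 ± 2.5588 = (-8.76, -3.64).

(-8.76, -3.64)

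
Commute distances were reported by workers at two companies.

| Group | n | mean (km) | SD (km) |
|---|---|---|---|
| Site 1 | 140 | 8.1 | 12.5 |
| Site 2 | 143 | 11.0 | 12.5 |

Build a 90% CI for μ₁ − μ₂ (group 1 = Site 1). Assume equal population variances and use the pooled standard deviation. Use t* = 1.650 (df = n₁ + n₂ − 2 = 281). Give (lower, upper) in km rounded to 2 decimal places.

Pooled variance s_p² = [139·12.5² + 142·12.5²] / (140+143−2) = 156.2500, so s_p = 12.5000.
SE_diff = s_p·√(1/n₁ + 1/n₂) = 12.5000·√(1/140 + 1/143) = 1.4862.
t* = 1.650; margin = 1.650 × 1.4862 = 2.4522.
Difference = 8.1 − 11.0 = -2.9000.
-2.9000 ± 2.4522 → (-5.35, -0.45).

(-5.35, -0.45)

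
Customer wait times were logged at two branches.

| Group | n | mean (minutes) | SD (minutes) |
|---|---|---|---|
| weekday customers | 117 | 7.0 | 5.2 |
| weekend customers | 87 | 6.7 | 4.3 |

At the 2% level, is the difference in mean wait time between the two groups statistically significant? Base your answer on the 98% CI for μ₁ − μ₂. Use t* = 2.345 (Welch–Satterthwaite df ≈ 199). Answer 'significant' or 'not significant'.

Per-group SEs: s₁/√n₁ = 5.2/√117 = 0.4807, s₂/√n₂ = 4.3/√87 = 0.4610.
Unpooled SE of the difference: √(0.23107249 + 0.212521) = 0.6660.
Margin of error = t* · SE = 2.345 × 0.6660 = 1.5618.
x̄₁ − x̄₂ = 7.0 − 6.7 = 0.3000.
CI: 0.3000 ± 1.5618 = (-1.2618, 1.8618).
The interval (-1.2618, 1.8618) contains 0, so the difference is not significant.

not significant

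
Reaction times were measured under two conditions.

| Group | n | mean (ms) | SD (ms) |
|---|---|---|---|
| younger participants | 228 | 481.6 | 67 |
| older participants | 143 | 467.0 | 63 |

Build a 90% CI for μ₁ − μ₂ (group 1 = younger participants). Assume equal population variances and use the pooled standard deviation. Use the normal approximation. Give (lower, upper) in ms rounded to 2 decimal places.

s_p = √[((n₁−1)s₁² + (n₂−1)s₂²)/(n₁+n₂−2)] = √[(227·67² + 142·63²)/369] = 65.4896.
SE = 65.4896·√(1/228 + 1/143) = 6.9859.
With z* = 1.645, margin = 1.645 × 6.9859 = 11.4918.
x̄₁ − x̄₂ = 481.6 − 467.0 = 14.6000; interval 14.6000 ± 11.4918 = (3.11, 26.09).

(3.11, 26.09)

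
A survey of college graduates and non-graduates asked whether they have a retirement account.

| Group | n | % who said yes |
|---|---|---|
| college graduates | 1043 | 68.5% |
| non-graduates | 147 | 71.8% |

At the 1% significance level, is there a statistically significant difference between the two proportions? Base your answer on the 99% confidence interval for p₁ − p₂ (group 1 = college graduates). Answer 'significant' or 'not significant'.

Each SE is √(p̂(1−p̂)/n): √(0.6850·0.3150/1043) = 0.01438 and √(0.7180·0.2820/147) = 0.03711.
SE(p̂₁ − p̂₂) = √(SE₁² + SE₂²) = √(0.0002067844 + 0.0013771521) = 0.03980, since the two samples are independent.
At 99% confidence z* = 2.576; margin = 2.576 × 0.03980 = 0.10252.
The difference is 0.6850 − 0.7180 = -0.0330, so the interval is -0.0330 ± 0.10252 = (-0.13552, 0.06952).
The interval (-0.13552, 0.06952) contains 0, so the difference is not significant.

not significant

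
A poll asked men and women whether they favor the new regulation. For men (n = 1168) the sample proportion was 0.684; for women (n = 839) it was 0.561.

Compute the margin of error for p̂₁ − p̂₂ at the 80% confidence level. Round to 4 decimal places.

0.0280

Each SE is √(p̂(1−p̂)/n): √(0.6840·0.3160/1168) = 0.01360 and √(0.5610·0.4390/839) = 0.01713.
SE(p̂₁ − p̂₂) = √(SE₁² + SE₂²) = √(0.00018496 + 0.0002934369) = 0.02187, since the two samples are independent.
At 80% confidence z* = 1.282; margin = 1.282 × 0.02187 = 0.02804.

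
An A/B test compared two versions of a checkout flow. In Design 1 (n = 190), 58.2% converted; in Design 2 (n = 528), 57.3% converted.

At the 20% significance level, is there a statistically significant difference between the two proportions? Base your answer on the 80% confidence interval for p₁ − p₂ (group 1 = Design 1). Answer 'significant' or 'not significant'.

The two standard errors are √(0.5820×0.4180/190) = 0.03578 and √(0.5730×0.4270/528) = 0.02153.
Because the samples are independent, SE_diff = √(0.03578² + 0.02153²) = 0.04176.
Using z* = 1.282 for 80%, ME = 1.282 × 0.04176 = 0.05354.
p̂₁ − p̂₂ = 0.0090; interval 0.0090 ± 0.05354 gives (-0.04454, 0.06254).
The interval (-0.04454, 0.06254) contains 0, so the difference is not significant.

not significant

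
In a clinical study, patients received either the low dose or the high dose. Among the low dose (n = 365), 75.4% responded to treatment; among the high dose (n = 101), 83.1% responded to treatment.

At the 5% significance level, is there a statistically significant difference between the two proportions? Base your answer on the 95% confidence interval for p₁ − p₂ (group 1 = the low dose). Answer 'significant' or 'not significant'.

not significant

The two standard errors are √(0.7540×0.2460/365) = 0.02254 and √(0.8310×0.1690/101) = 0.03729.
Because the samples are independent, SE_diff = √(0.02254² + 0.03729²) = 0.04357.
Using z* = 1.960 for 95%, ME = 1.960 × 0.04357 = 0.08540.
p̂₁ − p̂₂ = -0.0770; interval -0.0770 ± 0.08540 gives (-0.16240, 0.00840).
The interval (-0.16240, 0.00840) contains 0, so the difference is not significant.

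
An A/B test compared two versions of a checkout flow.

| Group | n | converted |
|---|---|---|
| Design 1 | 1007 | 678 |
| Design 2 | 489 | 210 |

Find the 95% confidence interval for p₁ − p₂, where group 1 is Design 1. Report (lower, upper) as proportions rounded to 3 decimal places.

(0.191, 0.296)

First, p̂₁ = 678/1007 = 0.6733; p̂₂ = 210/489 = 0.4294.
The two standard errors are √(0.6733×0.3267/1007) = 0.01478 and √(0.4294×0.5706/489) = 0.02238.
Because the samples are independent, SE_diff = √(0.01478² + 0.02238²) = 0.02682.
Using z* = 1.960 for 95%, ME = 1.960 × 0.02682 = 0.05257.
p̂₁ − p̂₂ = 0.2439; interval 0.2439 ± 0.05257 gives (0.191, 0.296).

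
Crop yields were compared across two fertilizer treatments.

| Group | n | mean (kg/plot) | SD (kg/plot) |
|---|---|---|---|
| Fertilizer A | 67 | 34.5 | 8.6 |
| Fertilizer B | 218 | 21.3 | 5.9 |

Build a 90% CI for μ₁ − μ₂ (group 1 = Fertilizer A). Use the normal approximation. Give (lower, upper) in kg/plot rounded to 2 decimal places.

(11.35, 15.05)

Standard errors of each mean: 8.6/√67 = 1.0507 and 5.9/√218 = 0.3996.
SE(x̄₁ − x̄₂) = √(1.0507² + 0.3996²) = 1.1241 for independent samples with unequal variances.
With z* = 1.645, the margin is 1.645 × 1.1241 = 1.8491.
x̄₁ − x̄₂ = 34.5 − 21.3 = 13.2000; the interval is 13.2000 ± 1.8491 = (11.35, 15.05).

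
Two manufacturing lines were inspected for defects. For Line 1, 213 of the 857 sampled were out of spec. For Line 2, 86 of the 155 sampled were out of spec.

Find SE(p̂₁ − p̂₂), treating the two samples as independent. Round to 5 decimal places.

Sample proportions: 213/857 = 0.2485, 86/155 = 0.5548.
Each SE is √(p̂(1−p̂)/n): √(0.2485·0.7515/857) = 0.01476 and √(0.5548·0.4452/155) = 0.03992.
SE(p̂₁ − p̂₂) = √(SE₁² + SE₂²) = √(0.0002178576 + 0.0015936064) = 0.04256, since the two samples are independent.

0.04256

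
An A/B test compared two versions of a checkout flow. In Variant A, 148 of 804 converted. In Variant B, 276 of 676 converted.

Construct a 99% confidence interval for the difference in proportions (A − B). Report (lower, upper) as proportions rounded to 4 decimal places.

p̂₁ = 148/804 = 0.1841 and p̂₂ = 276/676 = 0.4083.
SE₁ = √(p̂₁(1−p̂₁)/n₁) = √(0.1841·0.8159/804) = 0.01367; SE₂ = √(0.4083·0.5917/676) = 0.01890.
Independent samples: SE of the difference = √(SE₁² + SE₂²) = √(0.0001868689 + 0.00035721) = 0.02333.
z* for 99% confidence is 2.576, so the margin of error is 2.576 × 0.02333 = 0.06010.
Point estimate p̂₁ − p̂₂ = 0.1841 − 0.4083 = -0.2242.
-0.2242 ± 0.06010 → (-0.2843, -0.1641).

(-0.2843, -0.1641)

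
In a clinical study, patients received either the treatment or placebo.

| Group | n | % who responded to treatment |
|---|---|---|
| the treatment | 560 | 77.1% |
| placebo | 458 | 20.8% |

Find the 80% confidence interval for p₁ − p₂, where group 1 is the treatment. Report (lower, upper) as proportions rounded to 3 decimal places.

The two standard errors are √(0.7710×0.2290/560) = 0.01776 and √(0.2080×0.7920/458) = 0.01897.
Because the samples are independent, SE_diff = √(0.01776² + 0.01897²) = 0.02599.
Using z* = 1.282 for 80%, ME = 1.282 × 0.02599 = 0.03332.
p̂₁ − p̂₂ = 0.5630; interval 0.5630 ± 0.03332 gives (0.530, 0.596).

(0.530, 0.596)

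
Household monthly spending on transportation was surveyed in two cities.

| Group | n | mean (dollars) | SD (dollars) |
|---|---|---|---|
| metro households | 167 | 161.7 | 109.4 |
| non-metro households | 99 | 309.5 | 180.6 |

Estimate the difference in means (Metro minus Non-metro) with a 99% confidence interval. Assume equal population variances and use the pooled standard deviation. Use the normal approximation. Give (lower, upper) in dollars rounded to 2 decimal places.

Pooled variance s_p² = [166·109.4² + 98·180.6²] / (167+99−2) = 19633.1479, so s_p = 140.1183.
SE_diff = s_p·√(1/n₁ + 1/n₂) = 140.1183·√(1/167 + 1/99) = 17.7730.
z* = 2.576; margin = 2.576 × 17.7730 = 45.7832.
Difference = 161.7 − 309.5 = -147.8000.
-147.8000 ± 45.7832 → (-193.58, -102.02).

(-193.58, -102.02)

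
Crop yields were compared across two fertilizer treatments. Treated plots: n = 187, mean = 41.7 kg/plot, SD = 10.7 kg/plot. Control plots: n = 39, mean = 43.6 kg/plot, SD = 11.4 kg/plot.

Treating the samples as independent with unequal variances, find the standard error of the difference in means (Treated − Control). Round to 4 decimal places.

Per-group SEs: s₁/√n₁ = 10.7/√187 = 0.7825, s₂/√n₂ = 11.4/√39 = 1.8255.
Unpooled SE of the difference: √(0.61230625 + 3.33245025) = 1.9861.

1.9861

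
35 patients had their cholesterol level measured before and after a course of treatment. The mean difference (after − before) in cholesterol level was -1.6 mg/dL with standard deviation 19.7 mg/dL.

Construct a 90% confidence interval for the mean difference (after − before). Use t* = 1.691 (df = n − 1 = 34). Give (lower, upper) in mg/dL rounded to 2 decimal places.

(-7.23, 4.03)

Paired design: SE = s_d/√n = 19.7/√35 = 3.3299.
t* = 1.691; margin of error = 1.691 × 3.3299 = 5.6309.
-1.6 ± 5.6309 → (-7.23, 4.03).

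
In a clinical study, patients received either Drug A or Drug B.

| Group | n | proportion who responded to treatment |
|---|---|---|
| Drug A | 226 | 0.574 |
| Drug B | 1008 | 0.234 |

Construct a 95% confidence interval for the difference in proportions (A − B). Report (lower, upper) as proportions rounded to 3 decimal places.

The two standard errors are √(0.5740×0.4260/226) = 0.03289 and √(0.2340×0.7660/1008) = 0.01333.
Because the samples are independent, SE_diff = √(0.03289² + 0.01333²) = 0.03549.
Using z* = 1.960 for 95%, ME = 1.960 × 0.03549 = 0.06956.
p̂₁ − p̂₂ = 0.3400; interval 0.3400 ± 0.06956 gives (0.270, 0.410).

(0.270, 0.410)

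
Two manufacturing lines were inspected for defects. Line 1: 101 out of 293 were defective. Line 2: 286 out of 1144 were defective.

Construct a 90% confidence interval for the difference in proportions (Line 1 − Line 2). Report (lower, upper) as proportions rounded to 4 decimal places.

(0.0444, 0.1450)

Sample proportions: 101/293 = 0.3447, 286/1144 = 0.2500.
Each SE is √(p̂(1−p̂)/n): √(0.3447·0.6553/293) = 0.02777 and √(0.2500·0.7500/1144) = 0.01280.
SE(p̂₁ − p̂₂) = √(SE₁² + SE₂²) = √(0.0007711729 + 0.00016384) = 0.03058, since the two samples are independent.
At 90% confidence z* = 1.645; margin = 1.645 × 0.03058 = 0.05030.
The difference is 0.3447 − 0.2500 = 0.0947, so the interval is 0.0947 ± 0.05030 = (0.0444, 0.1450).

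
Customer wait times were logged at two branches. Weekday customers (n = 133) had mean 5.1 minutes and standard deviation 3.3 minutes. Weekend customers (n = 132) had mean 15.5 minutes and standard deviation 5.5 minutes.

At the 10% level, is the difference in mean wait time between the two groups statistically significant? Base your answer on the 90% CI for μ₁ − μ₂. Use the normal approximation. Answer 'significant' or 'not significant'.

Per-group SEs: s₁/√n₁ = 3.3/√133 = 0.2861, s₂/√n₂ = 5.5/√132 = 0.4787.
Unpooled SE of the difference: √(0.08185321 + 0.22915369) = 0.5577.
Margin of error = z* · SE = 1.645 × 0.5577 = 0.9174.
x̄₁ − x̄₂ = 5.1 − 15.5 = -10.4000.
CI: -10.4000 ± 0.9174 = (-11.3174, -9.4826).
The interval (-11.3174, -9.4826) does not contain 0, so the difference is significant.

significant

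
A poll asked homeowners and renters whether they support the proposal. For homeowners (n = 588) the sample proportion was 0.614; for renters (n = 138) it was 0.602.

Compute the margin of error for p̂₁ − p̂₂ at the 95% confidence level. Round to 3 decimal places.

Each SE is √(p̂(1−p̂)/n): √(0.6140·0.3860/588) = 0.02008 and √(0.6020·0.3980/138) = 0.04167.
SE(p̂₁ − p̂₂) = √(SE₁² + SE₂²) = √(0.0004032064 + 0.0017363889) = 0.04626, since the two samples are independent.
At 95% confidence z* = 1.960; margin = 1.960 × 0.04626 = 0.09067.

0.091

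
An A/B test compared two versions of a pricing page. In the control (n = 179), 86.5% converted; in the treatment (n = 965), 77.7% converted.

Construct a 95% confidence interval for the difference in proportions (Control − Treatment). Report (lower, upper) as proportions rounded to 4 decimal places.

Each SE is √(p̂(1−p̂)/n): √(0.8650·0.1350/179) = 0.02554 and √(0.7770·0.2230/965) = 0.01340.
SE(p̂₁ − p̂₂) = √(SE₁² + SE₂²) = √(0.0006522916 + 0.00017956) = 0.02884, since the two samples are independent.
At 95% confidence z* = 1.960; margin = 1.960 × 0.02884 = 0.05653.
The difference is 0.8650 − 0.7770 = 0.0880, so the interval is 0.0880 ± 0.05653 = (0.0315, 0.1445).

(0.0315, 0.1445)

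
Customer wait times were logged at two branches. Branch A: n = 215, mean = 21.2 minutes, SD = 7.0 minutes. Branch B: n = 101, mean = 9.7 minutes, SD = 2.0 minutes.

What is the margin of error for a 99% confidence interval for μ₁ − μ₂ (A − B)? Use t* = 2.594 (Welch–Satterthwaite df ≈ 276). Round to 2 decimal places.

Standard errors of each mean: 7.0/√215 = 0.4774 and 2.0/√101 = 0.1990.
SE(x̄₁ − x̄₂) = √(0.4774² + 0.1990²) = 0.5172 for independent samples with unequal variances.
With t* = 2.594, the margin is 2.594 × 0.5172 = 1.3416.

1.34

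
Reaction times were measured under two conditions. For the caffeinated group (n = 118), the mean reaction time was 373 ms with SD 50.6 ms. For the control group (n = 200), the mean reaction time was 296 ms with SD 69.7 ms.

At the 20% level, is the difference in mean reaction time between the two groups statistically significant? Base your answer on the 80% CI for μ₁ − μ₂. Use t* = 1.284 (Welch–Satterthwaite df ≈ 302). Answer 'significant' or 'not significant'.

significant

Standard errors of each mean: 50.6/√118 = 4.6581 and 69.7/√200 = 4.9285.
SE(x̄₁ − x̄₂) = √(4.6581² + 4.9285²) = 6.7814 for independent samples with unequal variances.
With t* = 1.284, the margin is 1.284 × 6.7814 = 8.7073.
x̄₁ − x̄₂ = 373 − 296 = 77.0000; the interval is 77.0000 ± 8.7073 = (68.2927, 85.7073).
The interval (68.2927, 85.7073) does not contain 0, so the difference is significant.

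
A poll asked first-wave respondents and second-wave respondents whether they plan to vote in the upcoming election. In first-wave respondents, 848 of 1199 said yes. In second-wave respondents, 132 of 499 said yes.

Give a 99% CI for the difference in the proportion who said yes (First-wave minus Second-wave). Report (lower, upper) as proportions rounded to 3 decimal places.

Sample proportions: 848/1199 = 0.7073, 132/499 = 0.2645.
Each SE is √(p̂(1−p̂)/n): √(0.7073·0.2927/1199) = 0.01314 and √(0.2645·0.7355/499) = 0.01974.
SE(p̂₁ − p̂₂) = √(SE₁² + SE₂²) = √(0.0001726596 + 0.0003896676) = 0.02371, since the two samples are independent.
At 99% confidence z* = 2.576; margin = 2.576 × 0.02371 = 0.06108.
The difference is 0.7073 − 0.2645 = 0.4428, so the interval is 0.4428 ± 0.06108 = (0.382, 0.504).

(0.382, 0.504)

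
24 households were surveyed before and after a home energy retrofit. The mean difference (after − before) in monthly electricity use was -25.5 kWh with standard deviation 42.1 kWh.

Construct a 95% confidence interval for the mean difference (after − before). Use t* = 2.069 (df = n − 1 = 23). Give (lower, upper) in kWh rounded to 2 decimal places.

This is a matched-pairs design, so SE = s_d/√n = 42.1/√24 = 8.5936.
Margin = 2.069 × 8.5936 = 17.7802; the interval is -25.5 ± 17.7802 = (-43.28, -7.72).

(-43.28, -7.72)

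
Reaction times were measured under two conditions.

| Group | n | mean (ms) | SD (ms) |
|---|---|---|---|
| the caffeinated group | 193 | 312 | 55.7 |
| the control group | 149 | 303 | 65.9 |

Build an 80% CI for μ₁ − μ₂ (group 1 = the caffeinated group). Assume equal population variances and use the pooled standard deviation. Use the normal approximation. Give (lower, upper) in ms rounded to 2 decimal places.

Pooled variance s_p² = [192·55.7² + 148·65.9²] / (193+149−2) = 3642.3940, so s_p = 60.3522.
SE_diff = s_p·√(1/n₁ + 1/n₂) = 60.3522·√(1/193 + 1/149) = 6.5816.
z* = 1.282; margin = 1.282 × 6.5816 = 8.4376.
Difference = 312 − 303 = 9.0000.
9.0000 ± 8.4376 → (0.56, 17.44).

(0.56, 17.44)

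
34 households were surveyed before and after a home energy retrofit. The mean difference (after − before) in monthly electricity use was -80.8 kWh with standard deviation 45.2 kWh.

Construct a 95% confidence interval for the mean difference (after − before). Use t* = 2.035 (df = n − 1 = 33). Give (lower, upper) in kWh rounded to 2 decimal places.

(-96.57, -65.03)

Paired design: SE = s_d/√n = 45.2/√34 = 7.7517.
t* = 2.035; margin of error = 2.035 × 7.7517 = 15.7747.
-80.8 ± 15.7747 → (-96.57, -65.03).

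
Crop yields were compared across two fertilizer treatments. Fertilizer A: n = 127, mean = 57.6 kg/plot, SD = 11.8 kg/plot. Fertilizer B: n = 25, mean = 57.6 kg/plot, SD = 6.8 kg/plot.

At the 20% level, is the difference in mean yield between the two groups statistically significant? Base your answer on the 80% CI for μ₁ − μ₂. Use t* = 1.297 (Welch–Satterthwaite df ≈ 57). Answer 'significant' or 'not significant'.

SE₁ = s₁/√n₁ = 11.8/√127 = 1.0471; SE₂ = 6.8/√25 = 1.3600.
Independent samples, unequal variances: SE_diff = √(SE₁² + SE₂²) = √(1.09641841 + 1.8496) = 1.7164.
t* = 1.297, so margin of error = 1.297 × 1.7164 = 2.2262.
Difference in means = 57.6 − 57.6 = 0.0000.
0.0000 ± 2.2262 → (-2.2262, 2.2262).
The interval (-2.2262, 2.2262) contains 0, so the difference is not significant.

not significant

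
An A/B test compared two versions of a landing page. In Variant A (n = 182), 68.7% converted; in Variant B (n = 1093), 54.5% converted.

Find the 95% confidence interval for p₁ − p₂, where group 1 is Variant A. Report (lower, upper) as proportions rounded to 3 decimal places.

Each SE is √(p̂(1−p̂)/n): √(0.6870·0.3130/182) = 0.03437 and √(0.5450·0.4550/1093) = 0.01506.
SE(p̂₁ − p̂₂) = √(SE₁² + SE₂²) = √(0.0011812969 + 0.0002268036) = 0.03752, since the two samples are independent.
At 95% confidence z* = 1.960; margin = 1.960 × 0.03752 = 0.07354.
The difference is 0.6870 − 0.5450 = 0.1420, so the interval is 0.1420 ± 0.07354 = (0.068, 0.216).

(0.068, 0.216)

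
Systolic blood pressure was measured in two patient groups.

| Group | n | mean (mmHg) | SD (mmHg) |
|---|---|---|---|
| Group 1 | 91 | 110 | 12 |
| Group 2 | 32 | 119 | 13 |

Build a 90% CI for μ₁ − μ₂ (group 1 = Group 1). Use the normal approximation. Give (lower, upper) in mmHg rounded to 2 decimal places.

(-13.31, -4.69)

Per-group SEs: s₁/√n₁ = 12/√91 = 1.2579, s₂/√n₂ = 13/√32 = 2.2981.
Unpooled SE of the difference: √(1.58231241 + 5.28126361) = 2.6198.
Margin of error = z* · SE = 1.645 × 2.6198 = 4.3096.
x̄₁ − x̄₂ = 110 − 119 = -9.0000.
CI: -9.0000 ± 4.3096 = (-13.31, -4.69).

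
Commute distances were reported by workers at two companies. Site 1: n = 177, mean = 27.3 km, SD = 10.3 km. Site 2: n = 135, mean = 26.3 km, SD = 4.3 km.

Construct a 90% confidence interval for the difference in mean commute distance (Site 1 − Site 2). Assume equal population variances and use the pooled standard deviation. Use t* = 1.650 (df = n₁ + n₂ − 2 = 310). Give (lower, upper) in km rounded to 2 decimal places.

Pooled variance s_p² = [176·10.3² + 134·4.3²] / (177+135−2) = 68.2242, so s_p = 8.2598.
SE_diff = s_p·√(1/n₁ + 1/n₂) = 8.2598·√(1/177 + 1/135) = 0.9438.
t* = 1.650; margin = 1.650 × 0.9438 = 1.5573.
Difference = 27.3 − 26.3 = 1.0000.
1.0000 ± 1.5573 → (-0.56, 2.56).

(-0.56, 2.56)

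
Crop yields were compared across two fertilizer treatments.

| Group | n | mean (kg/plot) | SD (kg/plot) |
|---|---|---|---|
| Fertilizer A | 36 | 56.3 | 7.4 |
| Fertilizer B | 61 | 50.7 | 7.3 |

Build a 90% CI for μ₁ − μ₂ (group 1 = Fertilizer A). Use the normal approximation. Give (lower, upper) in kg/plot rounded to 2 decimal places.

SE₁ = s₁/√n₁ = 7.4/√36 = 1.2333; SE₂ = 7.3/√61 = 0.9347.
Independent samples, unequal variances: SE_diff = √(SE₁² + SE₂²) = √(1.52102889 + 0.87366409) = 1.5475.
z* = 1.645, so margin of error = 1.645 × 1.5475 = 2.5456.
Difference in means = 56.3 − 50.7 = 5.6000.
5.6000 ± 2.5456 → (3.05, 8.15).

(3.05, 8.15)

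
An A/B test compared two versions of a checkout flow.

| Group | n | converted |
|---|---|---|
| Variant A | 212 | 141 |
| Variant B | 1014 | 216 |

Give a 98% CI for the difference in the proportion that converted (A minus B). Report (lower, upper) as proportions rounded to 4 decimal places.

(0.3710, 0.5332)

First, p̂₁ = 141/212 = 0.6651; p̂₂ = 216/1014 = 0.2130.
The two standard errors are √(0.6651×0.3349/212) = 0.03241 and √(0.2130×0.7870/1014) = 0.01286.
Because the samples are independent, SE_diff = √(0.03241² + 0.01286²) = 0.03487.
Using z* = 2.326 for 98%, ME = 2.326 × 0.03487 = 0.08111.
p̂₁ − p̂₂ = 0.4521; interval 0.4521 ± 0.08111 gives (0.3710, 0.5332).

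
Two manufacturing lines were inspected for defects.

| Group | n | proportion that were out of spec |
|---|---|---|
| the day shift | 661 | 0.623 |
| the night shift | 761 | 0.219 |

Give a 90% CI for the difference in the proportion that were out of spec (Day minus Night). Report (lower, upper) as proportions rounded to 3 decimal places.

(0.364, 0.444)

The two standard errors are √(0.6230×0.3770/661) = 0.01885 and √(0.2190×0.7810/761) = 0.01499.
Because the samples are independent, SE_diff = √(0.01885² + 0.01499²) = 0.02408.
Using z* = 1.645 for 90%, ME = 1.645 × 0.02408 = 0.03961.
p̂₁ − p̂₂ = 0.4040; interval 0.4040 ± 0.03961 gives (0.364, 0.444).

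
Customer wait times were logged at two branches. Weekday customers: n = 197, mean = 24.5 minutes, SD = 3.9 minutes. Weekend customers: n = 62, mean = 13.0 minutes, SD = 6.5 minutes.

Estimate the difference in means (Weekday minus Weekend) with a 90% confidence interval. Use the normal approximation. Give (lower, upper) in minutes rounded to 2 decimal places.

(10.07, 12.93)

Standard errors of each mean: 3.9/√197 = 0.2779 and 6.5/√62 = 0.8255.
SE(x̄₁ − x̄₂) = √(0.2779² + 0.8255²) = 0.8710 for independent samples with unequal variances.
With z* = 1.645, the margin is 1.645 × 0.8710 = 1.4328.
x̄₁ − x̄₂ = 24.5 − 13.0 = 11.5000; the interval is 11.5000 ± 1.4328 = (10.07, 12.93).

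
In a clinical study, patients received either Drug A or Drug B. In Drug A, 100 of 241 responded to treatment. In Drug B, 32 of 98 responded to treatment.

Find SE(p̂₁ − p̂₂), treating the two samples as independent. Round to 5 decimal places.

Sample proportions: 100/241 = 0.4149, 32/98 = 0.3265.
Each SE is √(p̂(1−p̂)/n): √(0.4149·0.5851/241) = 0.03174 and √(0.3265·0.6735/98) = 0.04737.
SE(p̂₁ − p̂₂) = √(SE₁² + SE₂²) = √(0.0010074276 + 0.0022439169) = 0.05702, since the two samples are independent.

0.05702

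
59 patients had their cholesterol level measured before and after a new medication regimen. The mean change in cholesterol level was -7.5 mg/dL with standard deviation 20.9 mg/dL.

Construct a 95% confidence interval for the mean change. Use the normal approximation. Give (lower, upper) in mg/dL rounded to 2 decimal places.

This is a matched-pairs design, so SE = s_d/√n = 20.9/√59 = 2.7209.
Margin = 1.960 × 2.7209 = 5.3330; the interval is -7.5 ± 5.3330 = (-12.83, -2.17).

(-12.83, -2.17)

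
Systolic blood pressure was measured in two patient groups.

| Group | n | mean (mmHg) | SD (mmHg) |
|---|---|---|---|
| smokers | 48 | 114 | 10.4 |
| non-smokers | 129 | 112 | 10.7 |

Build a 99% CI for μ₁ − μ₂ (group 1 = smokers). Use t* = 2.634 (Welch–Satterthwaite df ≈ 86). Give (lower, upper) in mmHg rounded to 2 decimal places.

Standard errors of each mean: 10.4/√48 = 1.5011 and 10.7/√129 = 0.9421.
SE(x̄₁ − x̄₂) = √(1.5011² + 0.9421²) = 1.7722 for independent samples with unequal variances.
With t* = 2.634, the margin is 2.634 × 1.7722 = 4.6680.
x̄₁ − x̄₂ = 114 − 112 = 2.0000; the interval is 2.0000 ± 4.6680 = (-2.67, 6.67).

(-2.67, 6.67)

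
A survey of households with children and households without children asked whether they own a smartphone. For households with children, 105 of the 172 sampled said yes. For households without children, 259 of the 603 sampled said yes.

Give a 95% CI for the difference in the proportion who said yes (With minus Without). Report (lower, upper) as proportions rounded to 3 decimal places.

First, p̂₁ = 105/172 = 0.6105; p̂₂ = 259/603 = 0.4295.
The two standard errors are √(0.6105×0.3895/172) = 0.03718 and √(0.4295×0.5705/603) = 0.02016.
Because the samples are independent, SE_diff = √(0.03718² + 0.02016²) = 0.04229.
Using z* = 1.960 for 95%, ME = 1.960 × 0.04229 = 0.08289.
p̂₁ − p̂₂ = 0.1810; interval 0.1810 ± 0.08289 gives (0.098, 0.264).

(0.098, 0.264)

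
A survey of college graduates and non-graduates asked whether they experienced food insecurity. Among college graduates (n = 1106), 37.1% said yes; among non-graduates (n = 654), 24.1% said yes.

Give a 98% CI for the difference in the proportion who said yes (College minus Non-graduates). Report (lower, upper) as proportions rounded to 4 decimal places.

(0.0785, 0.1815)

The two standard errors are √(0.3710×0.6290/1106) = 0.01453 and √(0.2410×0.7590/654) = 0.01672.
Because the samples are independent, SE_diff = √(0.01453² + 0.01672²) = 0.02215.
Using z* = 2.326 for 98%, ME = 2.326 × 0.02215 = 0.05152.
p̂₁ − p̂₂ = 0.1300; interval 0.1300 ± 0.05152 gives (0.0785, 0.1815).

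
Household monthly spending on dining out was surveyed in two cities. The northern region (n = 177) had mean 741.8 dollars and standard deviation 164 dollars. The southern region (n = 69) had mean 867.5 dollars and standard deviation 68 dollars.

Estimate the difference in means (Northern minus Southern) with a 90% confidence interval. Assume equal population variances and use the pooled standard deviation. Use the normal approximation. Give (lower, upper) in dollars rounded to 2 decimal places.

(-159.28, -92.12)

s_p = √[((n₁−1)s₁² + (n₂−1)s₂²)/(n₁+n₂−2)] = √[(176·164² + 68·68²)/244] = 143.8369.
SE = 143.8369·√(1/177 + 1/69) = 20.4139.
With z* = 1.645, margin = 1.645 × 20.4139 = 33.5809.
x̄₁ − x̄₂ = 741.8 − 867.5 = -125.7000; interval -125.7000 ± 33.5809 = (-159.28, -92.12).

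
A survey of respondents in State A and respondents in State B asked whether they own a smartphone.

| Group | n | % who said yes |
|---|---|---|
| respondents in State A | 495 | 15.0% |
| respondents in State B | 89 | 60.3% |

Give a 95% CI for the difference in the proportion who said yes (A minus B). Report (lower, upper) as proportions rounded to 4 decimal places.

SE₁ = √(p̂₁(1−p̂₁)/n₁) = √(0.1500·0.8500/495) = 0.01605; SE₂ = √(0.6030·0.3970/89) = 0.05186.
Independent samples: SE of the difference = √(SE₁² + SE₂²) = √(0.0002576025 + 0.0026894596) = 0.05429.
z* for 95% confidence is 1.960, so the margin of error is 1.960 × 0.05429 = 0.10641.
Point estimate p̂₁ − p̂₂ = 0.1500 − 0.6030 = -0.4530.
-0.4530 ± 0.10641 → (-0.5594, -0.3466).

(-0.5594, -0.3466)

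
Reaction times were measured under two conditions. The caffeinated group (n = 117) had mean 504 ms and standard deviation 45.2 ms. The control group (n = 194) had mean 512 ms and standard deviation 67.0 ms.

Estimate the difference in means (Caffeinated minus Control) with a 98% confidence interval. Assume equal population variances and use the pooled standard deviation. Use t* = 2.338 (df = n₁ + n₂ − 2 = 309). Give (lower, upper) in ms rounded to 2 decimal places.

(-24.35, 8.35)

Pooled variance s_p² = [116·45.2² + 193·67.0²] / (117+194−2) = 3570.7755, so s_p = 59.7560.
SE_diff = s_p·√(1/n₁ + 1/n₂) = 59.7560·√(1/117 + 1/194) = 6.9947.
t* = 2.338; margin = 2.338 × 6.9947 = 16.3536.
Difference = 504 − 512 = -8.0000.
-8.0000 ± 16.3536 → (-24.35, 8.35).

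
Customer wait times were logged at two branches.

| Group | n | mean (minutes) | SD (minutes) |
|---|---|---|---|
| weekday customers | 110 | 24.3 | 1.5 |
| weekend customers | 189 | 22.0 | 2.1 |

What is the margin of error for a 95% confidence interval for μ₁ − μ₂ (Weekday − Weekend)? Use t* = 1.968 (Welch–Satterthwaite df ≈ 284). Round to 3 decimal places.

Per-group SEs: s₁/√n₁ = 1.5/√110 = 0.1430, s₂/√n₂ = 2.1/√189 = 0.1528.
Unpooled SE of the difference: √(0.020449 + 0.02334784) = 0.2093.
Margin of error = t* · SE = 1.968 × 0.2093 = 0.4119.

0.412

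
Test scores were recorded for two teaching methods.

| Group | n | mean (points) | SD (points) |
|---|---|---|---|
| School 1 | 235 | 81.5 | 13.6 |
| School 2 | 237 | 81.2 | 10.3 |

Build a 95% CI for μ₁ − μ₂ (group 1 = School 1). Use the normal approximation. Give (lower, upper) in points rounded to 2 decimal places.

Per-group SEs: s₁/√n₁ = 13.6/√235 = 0.8872, s₂/√n₂ = 10.3/√237 = 0.6691.
Unpooled SE of the difference: √(0.78712384 + 0.44769481) = 1.1112.
Margin of error = z* · SE = 1.960 × 1.1112 = 2.1780.
x̄₁ − x̄₂ = 81.5 − 81.2 = 0.3000.
CI: 0.3000 ± 2.1780 = (-1.88, 2.48).

(-1.88, 2.48)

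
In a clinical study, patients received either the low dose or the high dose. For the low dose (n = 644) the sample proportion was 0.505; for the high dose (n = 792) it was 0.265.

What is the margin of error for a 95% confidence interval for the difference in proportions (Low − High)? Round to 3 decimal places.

0.049

The two standard errors are √(0.5050×0.4950/644) = 0.01970 and √(0.2650×0.7350/792) = 0.01568.
Because the samples are independent, SE_diff = √(0.01970² + 0.01568²) = 0.02518.
Using z* = 1.960 for 95%, ME = 1.960 × 0.02518 = 0.04935.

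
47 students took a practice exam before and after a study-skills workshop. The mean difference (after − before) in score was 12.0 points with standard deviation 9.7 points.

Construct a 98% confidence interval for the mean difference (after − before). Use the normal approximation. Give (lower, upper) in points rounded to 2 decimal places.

This is a matched-pairs design, so SE = s_d/√n = 9.7/√47 = 1.4149.
Margin = 2.326 × 1.4149 = 3.2911; the interval is 12.0 ± 3.2911 = (8.71, 15.29).

(8.71, 15.29)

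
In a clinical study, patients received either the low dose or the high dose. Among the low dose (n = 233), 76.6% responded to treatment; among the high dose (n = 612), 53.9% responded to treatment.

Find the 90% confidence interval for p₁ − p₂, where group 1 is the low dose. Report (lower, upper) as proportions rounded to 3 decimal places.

(0.171, 0.283)

Each SE is √(p̂(1−p̂)/n): √(0.7660·0.2340/233) = 0.02774 and √(0.5390·0.4610/612) = 0.02015.
SE(p̂₁ − p̂₂) = √(SE₁² + SE₂²) = √(0.0007695076 + 0.0004060225) = 0.03429, since the two samples are independent.
At 90% confidence z* = 1.645; margin = 1.645 × 0.03429 = 0.05641.
The difference is 0.7660 − 0.5390 = 0.2270, so the interval is 0.2270 ± 0.05641 = (0.171, 0.283).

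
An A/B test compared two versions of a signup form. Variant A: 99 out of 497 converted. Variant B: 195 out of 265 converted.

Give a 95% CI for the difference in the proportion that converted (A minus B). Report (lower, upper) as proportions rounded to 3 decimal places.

(-0.600, -0.473)

p̂₁ = 99/497 = 0.1992 and p̂₂ = 195/265 = 0.7358.
SE₁ = √(p̂₁(1−p̂₁)/n₁) = √(0.1992·0.8008/497) = 0.01792; SE₂ = √(0.7358·0.2642/265) = 0.02708.
Independent samples: SE of the difference = √(SE₁² + SE₂²) = √(0.0003211264 + 0.0007333264) = 0.03247.
z* for 95% confidence is 1.960, so the margin of error is 1.960 × 0.03247 = 0.06364.
Point estimate p̂₁ − p̂₂ = 0.1992 − 0.7358 = -0.5366.
-0.5366 ± 0.06364 → (-0.600, -0.473).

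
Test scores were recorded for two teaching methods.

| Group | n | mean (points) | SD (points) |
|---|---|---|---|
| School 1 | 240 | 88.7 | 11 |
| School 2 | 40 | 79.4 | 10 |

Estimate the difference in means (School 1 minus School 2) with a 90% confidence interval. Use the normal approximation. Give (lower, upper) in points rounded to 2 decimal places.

SE₁ = s₁/√n₁ = 11/√240 = 0.7100; SE₂ = 10/√40 = 1.5811.
Independent samples, unequal variances: SE_diff = √(SE₁² + SE₂²) = √(0.5041 + 2.49987721) = 1.7332.
z* = 1.645, so margin of error = 1.645 × 1.7332 = 2.8511.
Difference in means = 88.7 − 79.4 = 9.3000.
9.3000 ± 2.8511 → (6.45, 12.15).

(6.45, 12.15)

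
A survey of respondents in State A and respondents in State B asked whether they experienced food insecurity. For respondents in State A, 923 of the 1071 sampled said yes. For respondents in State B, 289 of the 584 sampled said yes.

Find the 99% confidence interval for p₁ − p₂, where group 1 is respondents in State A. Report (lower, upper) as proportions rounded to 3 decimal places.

(0.307, 0.427)

Sample proportions: 923/1071 = 0.8618, 289/584 = 0.4949.
Each SE is √(p̂(1−p̂)/n): √(0.8618·0.1382/1071) = 0.01055 and √(0.4949·0.5051/584) = 0.02069.
SE(p̂₁ − p̂₂) = √(SE₁² + SE₂²) = √(0.0001113025 + 0.0004280761) = 0.02322, since the two samples are independent.
At 99% confidence z* = 2.576; margin = 2.576 × 0.02322 = 0.05981.
The difference is 0.8618 − 0.4949 = 0.3669, so the interval is 0.3669 ± 0.05981 = (0.307, 0.427).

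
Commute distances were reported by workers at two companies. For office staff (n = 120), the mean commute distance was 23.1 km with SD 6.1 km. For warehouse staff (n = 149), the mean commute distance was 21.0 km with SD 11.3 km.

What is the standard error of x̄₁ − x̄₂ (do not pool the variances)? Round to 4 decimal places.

SE₁ = s₁/√n₁ = 6.1/√120 = 0.5569; SE₂ = 11.3/√149 = 0.9257.
Independent samples, unequal variances: SE_diff = √(SE₁² + SE₂²) = √(0.31013761 + 0.85692049) = 1.0803.

1.0803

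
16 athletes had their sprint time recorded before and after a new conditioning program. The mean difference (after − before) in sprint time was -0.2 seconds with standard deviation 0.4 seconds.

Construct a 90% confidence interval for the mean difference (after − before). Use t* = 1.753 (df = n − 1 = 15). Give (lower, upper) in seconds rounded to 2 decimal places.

This is a matched-pairs design, so SE = s_d/√n = 0.4/√16 = 0.1000.
Margin = 1.753 × 0.1000 = 0.1753; the interval is -0.2 ± 0.1753 = (-0.38, -0.02).

(-0.38, -0.02)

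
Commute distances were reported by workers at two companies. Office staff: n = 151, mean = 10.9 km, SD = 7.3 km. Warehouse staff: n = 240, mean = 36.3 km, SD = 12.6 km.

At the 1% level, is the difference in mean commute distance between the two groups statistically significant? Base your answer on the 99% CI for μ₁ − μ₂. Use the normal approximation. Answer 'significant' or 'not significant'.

SE₁ = s₁/√n₁ = 7.3/√151 = 0.5941; SE₂ = 12.6/√240 = 0.8133.
Independent samples, unequal variances: SE_diff = √(SE₁² + SE₂²) = √(0.35295481 + 0.66145689) = 1.0072.
z* = 2.576, so margin of error = 2.576 × 1.0072 = 2.5945.
Difference in means = 10.9 − 36.3 = -25.4000.
-25.4000 ± 2.5945 → (-27.9945, -22.8055).
The interval (-27.9945, -22.8055) does not contain 0, so the difference is significant.

significant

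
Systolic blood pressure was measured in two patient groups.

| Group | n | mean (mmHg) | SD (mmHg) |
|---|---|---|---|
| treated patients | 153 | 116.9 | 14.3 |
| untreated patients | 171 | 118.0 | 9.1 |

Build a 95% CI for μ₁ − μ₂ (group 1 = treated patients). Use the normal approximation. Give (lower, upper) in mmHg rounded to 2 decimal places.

Standard errors of each mean: 14.3/√153 = 1.1561 and 9.1/√171 = 0.6959.
SE(x̄₁ − x̄₂) = √(1.1561² + 0.6959²) = 1.3494 for independent samples with unequal variances.
With z* = 1.960, the margin is 1.960 × 1.3494 = 2.6448.
x̄₁ − x̄₂ = 116.9 − 118.0 = -1.1000; the interval is -1.1000 ± 2.6448 = (-3.74, 1.54).

(-3.74, 1.54)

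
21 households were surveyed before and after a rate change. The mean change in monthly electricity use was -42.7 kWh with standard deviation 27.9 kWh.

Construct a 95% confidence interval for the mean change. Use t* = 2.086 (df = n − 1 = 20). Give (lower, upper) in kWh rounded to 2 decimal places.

This is a matched-pairs design, so SE = s_d/√n = 27.9/√21 = 6.0883.
Margin = 2.086 × 6.0883 = 12.7002; the interval is -42.7 ± 12.7002 = (-55.40, -30.00).

(-55.40, -30.00)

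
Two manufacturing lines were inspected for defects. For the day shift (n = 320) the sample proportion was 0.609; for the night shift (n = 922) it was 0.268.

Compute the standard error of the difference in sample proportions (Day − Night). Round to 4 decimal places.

Each SE is √(p̂(1−p̂)/n): √(0.6090·0.3910/320) = 0.02728 and √(0.2680·0.7320/922) = 0.01459.
SE(p̂₁ − p̂₂) = √(SE₁² + SE₂²) = √(0.0007441984 + 0.0002128681) = 0.03094, since the two samples are independent.

0.0309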